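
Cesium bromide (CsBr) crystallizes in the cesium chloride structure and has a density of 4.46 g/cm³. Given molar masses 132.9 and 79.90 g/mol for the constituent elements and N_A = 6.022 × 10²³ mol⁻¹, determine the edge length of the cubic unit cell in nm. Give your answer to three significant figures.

0.430 nm

M(CsBr) = 212.8 g/mol; Z = 1 formula unit per cell.
a³ = Z·M/(N_A·ρ) = 1 × 212.8 / (6.022 × 10²³ × 4.46) = 7.923 × 10^-23 cm³, so a = 4.295 × 10^-8 cm = 0.430 nm.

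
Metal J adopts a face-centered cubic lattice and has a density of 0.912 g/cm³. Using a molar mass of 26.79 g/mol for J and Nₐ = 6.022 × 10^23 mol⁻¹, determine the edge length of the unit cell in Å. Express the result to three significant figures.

5.80 Å

With Z = 4 atoms per FCC cell, a³ = Z·M/(N_A·ρ) = 4 × 26.79 / (6.022 × 10²³ × 0.9120 g/cm³) = 1.951 × 10^-22 cm³.
a = (1.951 × 10^-22)^(1/3) = 5.800 × 10^-8 cm = 5.80 Å.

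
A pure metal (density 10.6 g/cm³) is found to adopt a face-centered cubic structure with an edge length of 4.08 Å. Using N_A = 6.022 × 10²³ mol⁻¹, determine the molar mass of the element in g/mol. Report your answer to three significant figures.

108 g/mol

An FCC cell has Z = 4 atoms; a = 4.080 × 10^-8 cm.
M = ρ·N_A·a³/Z = 10.6 × 6.022 × 10²³ × 6.792 × 10^-23 / 4 = 108 g/mol.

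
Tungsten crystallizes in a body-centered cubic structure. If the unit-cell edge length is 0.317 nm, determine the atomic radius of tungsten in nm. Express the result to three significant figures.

In a BCC lattice, atoms touch along the body diagonal, so √3·a = 4r.
r = √3·a/4 = 1.7321 × 0.317 / 4 = 0.137 nm.

0.137 nm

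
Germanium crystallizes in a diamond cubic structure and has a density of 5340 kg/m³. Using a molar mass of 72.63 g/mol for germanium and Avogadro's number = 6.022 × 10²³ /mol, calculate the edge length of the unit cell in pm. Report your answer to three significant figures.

With Z = 8 atoms per diamond cubic cell, a³ = Z·M/(N_A·ρ) = 8 × 72.63 / (6.022 × 10²³ × 5.340 g/cm³) = 1.807 × 10^-22 cm³.
a = (1.807 × 10^-22)^(1/3) = 5.653 × 10^-8 cm = 565 pm.

565 pm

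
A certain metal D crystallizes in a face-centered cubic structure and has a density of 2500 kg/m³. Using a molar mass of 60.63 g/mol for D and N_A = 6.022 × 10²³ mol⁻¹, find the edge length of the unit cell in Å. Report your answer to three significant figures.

With Z = 4 atoms per FCC cell, a³ = Z·M/(N_A·ρ) = 4 × 60.63 / (6.022 × 10²³ × 2.500 g/cm³) = 1.611 × 10^-22 cm³.
a = (1.611 × 10^-22)^(1/3) = 5.441 × 10^-8 cm = 5.44 Å.

5.44 Å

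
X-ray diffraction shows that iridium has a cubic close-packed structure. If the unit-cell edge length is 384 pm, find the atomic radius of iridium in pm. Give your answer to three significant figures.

In an FCC lattice, atoms touch along the face diagonal, so √2·a = 4r.
r = √2·a/4 = 1.4142 × 384 / 4 = 136 pm.

136 pm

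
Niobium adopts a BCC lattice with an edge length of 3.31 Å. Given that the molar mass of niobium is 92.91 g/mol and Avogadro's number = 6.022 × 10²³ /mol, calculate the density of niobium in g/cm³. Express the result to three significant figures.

8.51 g/cm³

A BCC unit cell contains Z = 2 atoms.
Cell volume: a³ = (3.31 Å)³ = (3.310 × 10^-8 cm)³ = 3.626 × 10^-23 cm³.
ρ = Z·M/(N_A·a³) = 2 × 92.91 / (6.022 × 10²³ × 3.626 × 10^-23) = 8.509 g/cm³.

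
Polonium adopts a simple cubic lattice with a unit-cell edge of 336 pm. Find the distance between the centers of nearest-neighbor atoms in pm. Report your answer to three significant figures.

In a simple cubic structure, atoms touch along the cell edge, so a = 2r; the nearest-neighbor distance equals 2r = 1.000·a.
d = 1.000 × 336 = 336 pm.

336 pm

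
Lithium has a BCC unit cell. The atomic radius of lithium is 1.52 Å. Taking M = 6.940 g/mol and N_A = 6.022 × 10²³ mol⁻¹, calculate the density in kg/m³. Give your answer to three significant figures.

In a BCC lattice, atoms touch along the body diagonal, so √3·a = 4r, giving a = 3.510 Å = 3.510 × 10^-8 cm.
With Z = 2, ρ = Z·M/(N_A·a³) = 2 × 6.940 / (6.022 × 10²³ × 4.325 × 10^-23) = 0.5329 g/cm³ = 533 kg/m³.

533 kg/m³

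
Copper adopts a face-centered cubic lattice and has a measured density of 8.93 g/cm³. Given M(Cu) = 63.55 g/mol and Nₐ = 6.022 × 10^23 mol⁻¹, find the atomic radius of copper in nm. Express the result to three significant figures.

0.128 nm

For an FCC cell (Z = 4), a³ = Z·M/(N_A·ρ) = 4 × 63.55 / (6.022 × 10²³ × 8.930) = 4.727 × 10^-23 cm³, so a = 3.616 × 10^-8 cm = 0.3616 nm.
Atoms touch along the face diagonal, so √2·a = 4r, so r = 0.3536 × a = 0.128 nm.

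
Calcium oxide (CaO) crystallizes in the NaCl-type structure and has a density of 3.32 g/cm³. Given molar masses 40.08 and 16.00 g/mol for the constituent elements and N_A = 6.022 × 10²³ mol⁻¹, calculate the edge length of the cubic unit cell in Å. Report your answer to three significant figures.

4.82 Å

M(CaO) = 56.08 g/mol; Z = 4 formula units per cell.
a³ = Z·M/(N_A·ρ) = 4 × 56.08 / (6.022 × 10²³ × 3.32) = 1.122 × 10^-22 cm³, so a = 4.823 × 10^-8 cm = 4.82 Å.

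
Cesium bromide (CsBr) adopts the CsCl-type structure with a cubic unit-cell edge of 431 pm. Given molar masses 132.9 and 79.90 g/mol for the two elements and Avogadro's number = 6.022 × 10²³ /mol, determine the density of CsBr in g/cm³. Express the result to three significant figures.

4.41 g/cm³

The CsCl-type structure contains Z = 1 formula unit per cell; M(CsBr) = 132.9 + 79.90 = 212.8 g/mol.
a³ = (4.310 × 10^-8 cm)³ = 8.006 × 10^-23 cm³.
ρ = 1 × 212.8 / (6.022 × 10²³ × 8.006 × 10^-23) = 4.414 g/cm³.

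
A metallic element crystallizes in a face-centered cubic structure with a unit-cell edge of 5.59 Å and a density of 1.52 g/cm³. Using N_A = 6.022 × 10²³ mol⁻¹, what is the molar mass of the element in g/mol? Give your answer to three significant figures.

40.0 g/mol

An FCC cell has Z = 4 atoms; a = 5.590 × 10^-8 cm.
M = ρ·N_A·a³/Z = 1.52 × 6.022 × 10²³ × 1.747 × 10^-22 / 4 = 40.0 g/mol.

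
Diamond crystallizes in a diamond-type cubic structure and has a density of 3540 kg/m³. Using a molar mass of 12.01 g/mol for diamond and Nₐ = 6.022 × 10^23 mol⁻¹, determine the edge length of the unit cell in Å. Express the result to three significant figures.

3.56 Å

With Z = 8 atoms per diamond cubic cell, a³ = Z·M/(N_A·ρ) = 8 × 12.01 / (6.022 × 10²³ × 3.540 g/cm³) = 4.507 × 10^-23 cm³.
a = (4.507 × 10^-23)^(1/3) = 3.559 × 10^-8 cm = 3.56 Å.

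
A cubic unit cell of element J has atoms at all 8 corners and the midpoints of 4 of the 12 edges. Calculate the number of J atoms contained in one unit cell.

2

Corner atoms are shared by 8 cells (1/8 each), edge atoms by 4 (1/4 each).
Net atoms = 8 × 1/8 + 4 × 1/4 = 1 + 1 = 2.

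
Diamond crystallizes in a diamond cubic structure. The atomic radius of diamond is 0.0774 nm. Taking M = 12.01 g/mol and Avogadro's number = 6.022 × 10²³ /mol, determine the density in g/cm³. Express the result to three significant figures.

In a diamond cubic lattice, nearest neighbors lie along the body diagonal with √3·a = 8r, giving a = 0.3575 nm = 3.575 × 10^-8 cm.
With Z = 8, ρ = Z·M/(N_A·a³) = 8 × 12.01 / (6.022 × 10²³ × 4.569 × 10^-23) = 3.492 g/cm³.

3.49 g/cm³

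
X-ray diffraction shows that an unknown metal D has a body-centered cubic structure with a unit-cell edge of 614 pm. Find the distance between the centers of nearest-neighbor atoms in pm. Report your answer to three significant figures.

532 pm

In a BCC structure, atoms touch along the body diagonal, so √3·a = 4r; the nearest-neighbor distance equals 2r = 0.8660·a.
d = 0.8660 × 614 = 532 pm.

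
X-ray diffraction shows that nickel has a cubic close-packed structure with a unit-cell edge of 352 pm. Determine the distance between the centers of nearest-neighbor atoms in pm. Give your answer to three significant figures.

249 pm

In an FCC structure, atoms touch along the face diagonal, so √2·a = 4r; the nearest-neighbor distance equals 2r = 0.7071·a.
d = 0.7071 × 352 = 249 pm.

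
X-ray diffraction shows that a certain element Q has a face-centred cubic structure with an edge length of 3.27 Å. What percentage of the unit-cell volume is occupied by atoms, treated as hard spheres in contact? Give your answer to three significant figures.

74.0%

In an FCC lattice atoms touch along the face diagonal, so √2·a = 4r, so r = 0.3536a = 1.156 Å.
Packing fraction = Z·(4/3)πr³ / a³ = 4 × (4/3)π × (1.156)³ / (3.27)³ = 0.7405 = 74.0%.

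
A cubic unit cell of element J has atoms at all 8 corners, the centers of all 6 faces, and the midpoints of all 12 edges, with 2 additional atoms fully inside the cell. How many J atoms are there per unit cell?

Corner atoms are shared by 8 cells (1/8 each), face atoms by 2 (1/2 each), edge atoms by 4 (1/4 each), interior atoms are unshared.
Net atoms = 8 × 1/8 + 6 × 1/2 + 12 × 1/4 + 2 = 1 + 3 + 3 + 2 = 9.

9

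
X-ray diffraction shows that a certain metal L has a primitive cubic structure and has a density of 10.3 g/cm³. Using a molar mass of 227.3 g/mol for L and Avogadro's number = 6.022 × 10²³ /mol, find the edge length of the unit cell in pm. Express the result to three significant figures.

With Z = 1 atom per simple cubic cell, a³ = Z·M/(N_A·ρ) = 1 × 227.3 / (6.022 × 10²³ × 10.30 g/cm³) = 3.665 × 10^-23 cm³.
a = (3.665 × 10^-23)^(1/3) = 3.322 × 10^-8 cm = 332 pm.

332 pm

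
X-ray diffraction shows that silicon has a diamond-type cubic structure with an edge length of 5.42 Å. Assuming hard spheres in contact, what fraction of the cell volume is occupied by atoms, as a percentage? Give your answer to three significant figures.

34.0%

In a diamond cubic lattice nearest neighbors lie along the body diagonal with √3·a = 8r, so r = 0.2165a = 1.173 Å.
Packing fraction = Z·(4/3)πr³ / a³ = 8 × (4/3)π × (1.173)³ / (5.42)³ = 0.3401 = 34.0%.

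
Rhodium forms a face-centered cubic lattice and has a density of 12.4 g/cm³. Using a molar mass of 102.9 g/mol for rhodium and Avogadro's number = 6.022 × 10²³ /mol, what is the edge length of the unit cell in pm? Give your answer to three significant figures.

381 pm

With Z = 4 atoms per FCC cell, a³ = Z·M/(N_A·ρ) = 4 × 102.9 / (6.022 × 10²³ × 12.40 g/cm³) = 5.512 × 10^-23 cm³.
a = (5.512 × 10^-23)^(1/3) = 3.806 × 10^-8 cm = 381 pm.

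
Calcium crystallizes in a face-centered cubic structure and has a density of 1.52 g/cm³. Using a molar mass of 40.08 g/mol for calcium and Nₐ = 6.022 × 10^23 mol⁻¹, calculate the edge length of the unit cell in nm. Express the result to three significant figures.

With Z = 4 atoms per FCC cell, a³ = Z·M/(N_A·ρ) = 4 × 40.08 / (6.022 × 10²³ × 1.520 g/cm³) = 1.751 × 10^-22 cm³.
a = (1.751 × 10^-22)^(1/3) = 5.595 × 10^-8 cm = 0.560 nm.

0.560 nm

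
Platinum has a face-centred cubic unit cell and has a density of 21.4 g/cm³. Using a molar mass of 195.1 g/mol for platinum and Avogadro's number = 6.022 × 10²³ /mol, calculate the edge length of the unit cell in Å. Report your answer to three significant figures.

With Z = 4 atoms per FCC cell, a³ = Z·M/(N_A·ρ) = 4 × 195.1 / (6.022 × 10²³ × 21.40 g/cm³) = 6.056 × 10^-23 cm³.
a = (6.056 × 10^-23)^(1/3) = 3.927 × 10^-8 cm = 3.93 Å.

3.93 Å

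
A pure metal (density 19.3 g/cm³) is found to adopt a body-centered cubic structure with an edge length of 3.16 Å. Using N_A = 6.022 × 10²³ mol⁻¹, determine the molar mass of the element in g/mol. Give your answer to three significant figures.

183 g/mol

A BCC cell has Z = 2 atoms; a = 3.160 × 10^-8 cm.
M = ρ·N_A·a³/Z = 19.3 × 6.022 × 10²³ × 3.155 × 10^-23 / 2 = 183 g/mol.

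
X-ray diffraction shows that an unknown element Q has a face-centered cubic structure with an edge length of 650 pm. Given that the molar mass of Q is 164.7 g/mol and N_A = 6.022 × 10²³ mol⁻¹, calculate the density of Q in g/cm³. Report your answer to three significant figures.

3.98 g/cm³

An FCC unit cell contains Z = 4 atoms.
Cell volume: a³ = (650 pm)³ = (6.500 × 10^-8 cm)³ = 2.746 × 10^-22 cm³.
ρ = Z·M/(N_A·a³) = 4 × 164.7 / (6.022 × 10²³ × 2.746 × 10^-22) = 3.984 g/cm³.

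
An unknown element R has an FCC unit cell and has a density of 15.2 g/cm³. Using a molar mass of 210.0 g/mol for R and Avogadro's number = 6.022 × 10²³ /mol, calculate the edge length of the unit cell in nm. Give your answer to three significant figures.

With Z = 4 atoms per FCC cell, a³ = Z·M/(N_A·ρ) = 4 × 210.0 / (6.022 × 10²³ × 15.20 g/cm³) = 9.177 × 10^-23 cm³.
a = (9.177 × 10^-23)^(1/3) = 4.511 × 10^-8 cm = 0.451 nm.

0.451 nm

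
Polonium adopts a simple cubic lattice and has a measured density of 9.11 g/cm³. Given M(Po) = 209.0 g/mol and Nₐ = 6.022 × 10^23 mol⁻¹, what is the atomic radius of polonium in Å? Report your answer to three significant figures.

1.68 Å

For a simple cubic cell (Z = 1), a³ = Z·M/(N_A·ρ) = 1 × 209.0 / (6.022 × 10²³ × 9.110) = 3.810 × 10^-23 cm³, so a = 3.365 × 10^-8 cm = 3.365 Å.
Atoms touch along the cell edge, so a = 2r, so r = 0.5000 × a = 1.68 Å.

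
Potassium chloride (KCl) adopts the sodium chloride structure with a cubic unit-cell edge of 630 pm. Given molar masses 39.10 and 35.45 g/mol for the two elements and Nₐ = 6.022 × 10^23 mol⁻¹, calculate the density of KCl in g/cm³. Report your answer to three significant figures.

The sodium chloride structure contains Z = 4 formula units per cell; M(KCl) = 39.10 + 35.45 = 74.55 g/mol.
a³ = (6.300 × 10^-8 cm)³ = 2.500 × 10^-22 cm³.
ρ = 4 × 74.55 / (6.022 × 10²³ × 2.500 × 10^-22) = 1.980 g/cm³.

1.98 g/cm³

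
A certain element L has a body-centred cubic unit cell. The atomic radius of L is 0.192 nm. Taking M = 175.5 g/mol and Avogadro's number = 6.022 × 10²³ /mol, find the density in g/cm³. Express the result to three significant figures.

In a BCC lattice, atoms touch along the body diagonal, so √3·a = 4r, giving a = 0.4434 nm = 4.434 × 10^-8 cm.
With Z = 2, ρ = Z·M/(N_A·a³) = 2 × 175.5 / (6.022 × 10²³ × 8.718 × 10^-23) = 6.686 g/cm³.

6.69 g/cm³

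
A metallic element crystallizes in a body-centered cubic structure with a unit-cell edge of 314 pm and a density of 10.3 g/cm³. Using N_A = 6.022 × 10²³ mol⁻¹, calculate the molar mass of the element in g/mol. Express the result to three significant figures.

96.0 g/mol

A BCC cell has Z = 2 atoms; a = 3.140 × 10^-8 cm.
M = ρ·N_A·a³/Z = 10.3 × 6.022 × 10²³ × 3.096 × 10^-23 / 2 = 96.0 g/mol.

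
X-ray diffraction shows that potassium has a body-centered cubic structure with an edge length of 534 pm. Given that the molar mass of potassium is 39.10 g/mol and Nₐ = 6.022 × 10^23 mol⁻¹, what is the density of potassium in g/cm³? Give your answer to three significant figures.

A BCC unit cell contains Z = 2 atoms.
Cell volume: a³ = (534 pm)³ = (5.340 × 10^-8 cm)³ = 1.523 × 10^-22 cm³.
ρ = Z·M/(N_A·a³) = 2 × 39.10 / (6.022 × 10²³ × 1.523 × 10^-22) = 0.8528 g/cm³.

0.853 g/cm³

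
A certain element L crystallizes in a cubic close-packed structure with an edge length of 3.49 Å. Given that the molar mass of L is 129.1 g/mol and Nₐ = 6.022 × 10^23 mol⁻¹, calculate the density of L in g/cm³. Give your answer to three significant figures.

20.2 g/cm³

An FCC unit cell contains Z = 4 atoms.
Cell volume: a³ = (3.49 Å)³ = (3.490 × 10^-8 cm)³ = 4.251 × 10^-23 cm³.
ρ = Z·M/(N_A·a³) = 4 × 129.1 / (6.022 × 10²³ × 4.251 × 10^-23) = 20.17 g/cm³.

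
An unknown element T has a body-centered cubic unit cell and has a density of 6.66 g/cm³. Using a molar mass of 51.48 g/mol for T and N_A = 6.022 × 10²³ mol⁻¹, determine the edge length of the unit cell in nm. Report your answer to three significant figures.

0.295 nm

With Z = 2 atoms per BCC cell, a³ = Z·M/(N_A·ρ) = 2 × 51.48 / (6.022 × 10²³ × 6.660 g/cm³) = 2.567 × 10^-23 cm³.
a = (2.567 × 10^-23)^(1/3) = 2.950 × 10^-8 cm = 0.295 nm.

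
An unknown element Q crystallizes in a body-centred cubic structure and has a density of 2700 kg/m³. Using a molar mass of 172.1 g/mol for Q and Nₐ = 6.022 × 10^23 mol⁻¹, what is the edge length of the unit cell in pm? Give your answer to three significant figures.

With Z = 2 atoms per BCC cell, a³ = Z·M/(N_A·ρ) = 2 × 172.1 / (6.022 × 10²³ × 2.700 g/cm³) = 2.117 × 10^-22 cm³.
a = (2.117 × 10^-22)^(1/3) = 5.960 × 10^-8 cm = 596 pm.

596 pm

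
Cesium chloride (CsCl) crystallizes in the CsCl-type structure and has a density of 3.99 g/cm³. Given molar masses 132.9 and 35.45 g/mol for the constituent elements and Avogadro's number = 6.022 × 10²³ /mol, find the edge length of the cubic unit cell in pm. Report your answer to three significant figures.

412 pm

M(CsCl) = 168.35 g/mol; Z = 1 formula unit per cell.
a³ = Z·M/(N_A·ρ) = 1 × 168.35 / (6.022 × 10²³ × 3.99) = 7.006 × 10^-23 cm³, so a = 4.123 × 10^-8 cm = 412 pm.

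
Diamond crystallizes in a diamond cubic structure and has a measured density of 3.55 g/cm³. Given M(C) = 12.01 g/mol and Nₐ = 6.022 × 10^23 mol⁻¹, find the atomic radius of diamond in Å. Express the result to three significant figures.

For a diamond cubic cell (Z = 8), a³ = Z·M/(N_A·ρ) = 8 × 12.01 / (6.022 × 10²³ × 3.550) = 4.494 × 10^-23 cm³, so a = 3.555 × 10^-8 cm = 3.555 Å.
Nearest neighbors lie along the body diagonal with √3·a = 8r, so r = 0.2165 × a = 0.770 Å.

0.770 Å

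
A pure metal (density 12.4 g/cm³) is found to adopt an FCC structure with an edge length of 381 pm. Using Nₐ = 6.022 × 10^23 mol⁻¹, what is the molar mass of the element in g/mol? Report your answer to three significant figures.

103 g/mol

An FCC cell has Z = 4 atoms; a = 3.810 × 10^-8 cm.
M = ρ·N_A·a³/Z = 12.4 × 6.022 × 10²³ × 5.531 × 10^-23 / 4 = 103 g/mol.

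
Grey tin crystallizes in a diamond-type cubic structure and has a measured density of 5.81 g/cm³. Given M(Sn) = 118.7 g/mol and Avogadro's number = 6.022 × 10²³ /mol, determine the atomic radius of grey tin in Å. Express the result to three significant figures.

For a diamond cubic cell (Z = 8), a³ = Z·M/(N_A·ρ) = 8 × 118.7 / (6.022 × 10²³ × 5.810) = 2.714 × 10^-22 cm³, so a = 6.475 × 10^-8 cm = 6.475 Å.
Nearest neighbors lie along the body diagonal with √3·a = 8r, so r = 0.2165 × a = 1.40 Å.

1.40 Å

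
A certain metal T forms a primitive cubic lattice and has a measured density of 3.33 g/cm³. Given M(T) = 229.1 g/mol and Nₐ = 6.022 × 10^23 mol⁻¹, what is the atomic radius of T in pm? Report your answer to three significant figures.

243 pm

For a simple cubic cell (Z = 1), a³ = Z·M/(N_A·ρ) = 1 × 229.1 / (6.022 × 10²³ × 3.330) = 1.142 × 10^-22 cm³, so a = 4.852 × 10^-8 cm = 485.2 pm.
Atoms touch along the cell edge, so a = 2r, so r = 0.5000 × a = 243 pm.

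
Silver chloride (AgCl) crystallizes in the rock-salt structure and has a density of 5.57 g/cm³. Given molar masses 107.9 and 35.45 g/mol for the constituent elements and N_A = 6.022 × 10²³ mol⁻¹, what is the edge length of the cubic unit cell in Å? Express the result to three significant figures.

5.55 Å

M(AgCl) = 143.35 g/mol; Z = 4 formula units per cell.
a³ = Z·M/(N_A·ρ) = 4 × 143.35 / (6.022 × 10²³ × 5.57) = 1.709 × 10^-22 cm³, so a = 5.550 × 10^-8 cm = 5.55 Å.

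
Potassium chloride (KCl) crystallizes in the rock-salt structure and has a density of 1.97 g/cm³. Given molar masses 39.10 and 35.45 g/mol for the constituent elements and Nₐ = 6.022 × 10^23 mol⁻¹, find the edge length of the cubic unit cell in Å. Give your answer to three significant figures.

M(KCl) = 74.55 g/mol; Z = 4 formula units per cell.
a³ = Z·M/(N_A·ρ) = 4 × 74.55 / (6.022 × 10²³ × 1.97) = 2.514 × 10^-22 cm³, so a = 6.311 × 10^-8 cm = 6.31 Å.

6.31 Å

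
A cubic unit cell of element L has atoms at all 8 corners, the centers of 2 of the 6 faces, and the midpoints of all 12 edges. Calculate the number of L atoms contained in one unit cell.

Corner atoms are shared by 8 cells (1/8 each), face atoms by 2 (1/2 each), edge atoms by 4 (1/4 each).
Net atoms = 8 × 1/8 + 2 × 1/2 + 12 × 1/4 = 1 + 1 + 3 = 5.

5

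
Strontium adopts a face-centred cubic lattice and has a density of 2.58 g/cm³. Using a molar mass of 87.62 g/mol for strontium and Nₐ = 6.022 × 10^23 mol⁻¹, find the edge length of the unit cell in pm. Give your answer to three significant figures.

With Z = 4 atoms per FCC cell, a³ = Z·M/(N_A·ρ) = 4 × 87.62 / (6.022 × 10²³ × 2.580 g/cm³) = 2.256 × 10^-22 cm³.
a = (2.256 × 10^-22)^(1/3) = 6.087 × 10^-8 cm = 609 pm.

609 pm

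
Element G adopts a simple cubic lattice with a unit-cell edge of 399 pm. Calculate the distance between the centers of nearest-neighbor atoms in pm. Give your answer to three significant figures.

In a simple cubic structure, atoms touch along the cell edge, so a = 2r; the nearest-neighbor distance equals 2r = 1.000·a.
d = 1.000 × 399 = 399 pm.

399 pm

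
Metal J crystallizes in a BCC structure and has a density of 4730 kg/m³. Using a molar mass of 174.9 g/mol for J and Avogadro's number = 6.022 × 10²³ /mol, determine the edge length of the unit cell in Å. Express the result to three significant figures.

4.97 Å

With Z = 2 atoms per BCC cell, a³ = Z·M/(N_A·ρ) = 2 × 174.9 / (6.022 × 10²³ × 4.730 g/cm³) = 1.228 × 10^-22 cm³.
a = (1.228 × 10^-22)^(1/3) = 4.971 × 10^-8 cm = 4.97 Å.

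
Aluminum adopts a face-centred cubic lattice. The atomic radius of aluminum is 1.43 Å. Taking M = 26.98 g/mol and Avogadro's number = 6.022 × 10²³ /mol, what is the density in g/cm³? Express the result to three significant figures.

In an FCC lattice, atoms touch along the face diagonal, so √2·a = 4r, giving a = 4.045 Å = 4.045 × 10^-8 cm.
With Z = 4, ρ = Z·M/(N_A·a³) = 4 × 26.98 / (6.022 × 10²³ × 6.617 × 10^-23) = 2.708 g/cm³.

2.71 g/cm³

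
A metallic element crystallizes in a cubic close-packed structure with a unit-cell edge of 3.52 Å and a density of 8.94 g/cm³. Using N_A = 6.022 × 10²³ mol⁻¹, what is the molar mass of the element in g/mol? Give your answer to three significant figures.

An FCC cell has Z = 4 atoms; a = 3.520 × 10^-8 cm.
M = ρ·N_A·a³/Z = 8.94 × 6.022 × 10²³ × 4.361 × 10^-23 / 4 = 58.7 g/mol.

58.7 g/mol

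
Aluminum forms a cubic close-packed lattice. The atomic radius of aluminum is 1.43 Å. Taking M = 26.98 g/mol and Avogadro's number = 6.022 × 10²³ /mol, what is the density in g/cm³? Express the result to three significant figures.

2.71 g/cm³

In an FCC lattice, atoms touch along the face diagonal, so √2·a = 4r, giving a = 4.045 Å = 4.045 × 10^-8 cm.
With Z = 4, ρ = Z·M/(N_A·a³) = 4 × 26.98 / (6.022 × 10²³ × 6.617 × 10^-23) = 2.708 g/cm³.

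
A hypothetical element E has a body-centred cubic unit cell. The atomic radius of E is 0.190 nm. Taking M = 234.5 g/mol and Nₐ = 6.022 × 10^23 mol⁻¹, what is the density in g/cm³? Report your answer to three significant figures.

In a BCC lattice, atoms touch along the body diagonal, so √3·a = 4r, giving a = 0.4388 nm = 4.388 × 10^-8 cm.
With Z = 2, ρ = Z·M/(N_A·a³) = 2 × 234.5 / (6.022 × 10²³ × 8.448 × 10^-23) = 9.219 g/cm³.

9.22 g/cm³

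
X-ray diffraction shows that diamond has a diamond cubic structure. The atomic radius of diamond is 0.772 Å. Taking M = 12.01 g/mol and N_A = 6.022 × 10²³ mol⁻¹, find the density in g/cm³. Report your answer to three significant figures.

3.52 g/cm³

In a diamond cubic lattice, nearest neighbors lie along the body diagonal with √3·a = 8r, giving a = 3.566 Å = 3.566 × 10^-8 cm.
With Z = 8, ρ = Z·M/(N_A·a³) = 8 × 12.01 / (6.022 × 10²³ × 4.534 × 10^-23) = 3.519 g/cm³.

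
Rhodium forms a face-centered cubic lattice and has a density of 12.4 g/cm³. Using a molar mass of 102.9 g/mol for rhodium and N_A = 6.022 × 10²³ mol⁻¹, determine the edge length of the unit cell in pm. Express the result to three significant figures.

With Z = 4 atoms per FCC cell, a³ = Z·M/(N_A·ρ) = 4 × 102.9 / (6.022 × 10²³ × 12.40 g/cm³) = 5.512 × 10^-23 cm³.
a = (5.512 × 10^-23)^(1/3) = 3.806 × 10^-8 cm = 381 pm.

381 pm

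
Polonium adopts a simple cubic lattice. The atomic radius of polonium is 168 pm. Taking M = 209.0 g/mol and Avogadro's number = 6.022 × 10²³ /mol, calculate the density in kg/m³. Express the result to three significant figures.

9150 kg/m³

In a simple cubic lattice, atoms touch along the cell edge, so a = 2r, giving a = 336.0 pm = 3.360 × 10^-8 cm.
With Z = 1, ρ = Z·M/(N_A·a³) = 1 × 209.0 / (6.022 × 10²³ × 3.793 × 10^-23) = 9.149 g/cm³ = 9150 kg/m³.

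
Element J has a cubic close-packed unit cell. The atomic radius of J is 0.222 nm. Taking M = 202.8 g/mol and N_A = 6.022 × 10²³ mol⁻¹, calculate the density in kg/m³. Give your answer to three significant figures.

In an FCC lattice, atoms touch along the face diagonal, so √2·a = 4r, giving a = 0.6279 nm = 6.279 × 10^-8 cm.
With Z = 4, ρ = Z·M/(N_A·a³) = 4 × 202.8 / (6.022 × 10²³ × 2.476 × 10^-22) = 5.441 g/cm³ = 5440 kg/m³.

5440 kg/m³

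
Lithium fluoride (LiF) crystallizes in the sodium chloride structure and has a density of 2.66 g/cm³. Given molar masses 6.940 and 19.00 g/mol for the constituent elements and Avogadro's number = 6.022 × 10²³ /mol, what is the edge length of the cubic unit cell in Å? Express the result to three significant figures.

M(LiF) = 25.94 g/mol; Z = 4 formula units per cell.
a³ = Z·M/(N_A·ρ) = 4 × 25.94 / (6.022 × 10²³ × 2.66) = 6.478 × 10^-23 cm³, so a = 4.016 × 10^-8 cm = 4.02 Å.

4.02 Å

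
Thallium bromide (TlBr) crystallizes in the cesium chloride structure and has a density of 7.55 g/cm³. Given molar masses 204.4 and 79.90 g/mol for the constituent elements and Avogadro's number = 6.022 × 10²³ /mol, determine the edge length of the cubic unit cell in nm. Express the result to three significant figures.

M(TlBr) = 284.3 g/mol; Z = 1 formula unit per cell.
a³ = Z·M/(N_A·ρ) = 1 × 284.3 / (6.022 × 10²³ × 7.55) = 6.253 × 10^-23 cm³, so a = 3.969 × 10^-8 cm = 0.397 nm.

0.397 nm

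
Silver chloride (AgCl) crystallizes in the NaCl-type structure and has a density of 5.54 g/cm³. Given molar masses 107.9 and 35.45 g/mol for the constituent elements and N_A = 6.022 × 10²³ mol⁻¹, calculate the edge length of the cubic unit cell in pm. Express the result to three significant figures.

556 pm

M(AgCl) = 143.35 g/mol; Z = 4 formula units per cell.
a³ = Z·M/(N_A·ρ) = 4 × 143.35 / (6.022 × 10²³ × 5.54) = 1.719 × 10^-22 cm³, so a = 5.560 × 10^-8 cm = 556 pm.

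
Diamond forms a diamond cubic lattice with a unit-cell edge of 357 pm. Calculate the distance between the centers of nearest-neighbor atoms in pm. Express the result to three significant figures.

In a diamond cubic structure, nearest neighbors lie along the body diagonal with √3·a = 8r; the nearest-neighbor distance equals 2r = 0.4330·a.
d = 0.4330 × 357 = 155 pm.

155 pm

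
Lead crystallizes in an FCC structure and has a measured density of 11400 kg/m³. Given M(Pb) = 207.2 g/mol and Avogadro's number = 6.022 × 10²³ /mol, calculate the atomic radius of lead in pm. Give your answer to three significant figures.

For an FCC cell (Z = 4), a³ = Z·M/(N_A·ρ) = 4 × 207.2 / (6.022 × 10²³ × 11.40) = 1.207 × 10^-22 cm³, so a = 4.942 × 10^-8 cm = 494.2 pm.
Atoms touch along the face diagonal, so √2·a = 4r, so r = 0.3536 × a = 175 pm.

175 pm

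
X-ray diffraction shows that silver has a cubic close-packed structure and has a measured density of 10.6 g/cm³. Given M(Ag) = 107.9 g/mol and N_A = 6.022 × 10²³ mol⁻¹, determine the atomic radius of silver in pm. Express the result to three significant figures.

For an FCC cell (Z = 4), a³ = Z·M/(N_A·ρ) = 4 × 107.9 / (6.022 × 10²³ × 10.60) = 6.761 × 10^-23 cm³, so a = 4.074 × 10^-8 cm = 407.4 pm.
Atoms touch along the face diagonal, so √2·a = 4r, so r = 0.3536 × a = 144 pm.

144 pm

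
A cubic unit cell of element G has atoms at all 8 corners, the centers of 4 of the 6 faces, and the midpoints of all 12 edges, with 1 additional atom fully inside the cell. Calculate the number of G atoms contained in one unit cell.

Corner atoms are shared by 8 cells (1/8 each), face atoms by 2 (1/2 each), edge atoms by 4 (1/4 each), interior atoms are unshared.
Net atoms = 8 × 1/8 + 4 × 1/2 + 12 × 1/4 + 1 = 1 + 2 + 3 + 1 = 7.

7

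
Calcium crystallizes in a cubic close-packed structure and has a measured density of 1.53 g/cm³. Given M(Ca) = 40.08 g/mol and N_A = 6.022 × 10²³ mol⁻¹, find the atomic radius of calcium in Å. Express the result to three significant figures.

1.97 Å

For an FCC cell (Z = 4), a³ = Z·M/(N_A·ρ) = 4 × 40.08 / (6.022 × 10²³ × 1.530) = 1.740 × 10^-22 cm³, so a = 5.583 × 10^-8 cm = 5.583 Å.
Atoms touch along the face diagonal, so √2·a = 4r, so r = 0.3536 × a = 1.97 Å.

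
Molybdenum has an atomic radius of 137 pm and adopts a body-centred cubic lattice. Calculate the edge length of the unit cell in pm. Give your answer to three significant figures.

316 pm

In a BCC lattice, atoms touch along the body diagonal, so √3·a = 4r.
a = 4r/√3 = 4 × 137 / 1.7321 = 316 pm.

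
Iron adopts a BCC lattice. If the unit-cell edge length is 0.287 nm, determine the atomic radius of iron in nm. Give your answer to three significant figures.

0.124 nm

In a BCC lattice, atoms touch along the body diagonal, so √3·a = 4r.
r = √3·a/4 = 1.7321 × 0.287 / 4 = 0.124 nm.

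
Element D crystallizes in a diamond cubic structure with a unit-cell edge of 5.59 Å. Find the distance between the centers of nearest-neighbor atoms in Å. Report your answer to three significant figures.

In a diamond cubic structure, nearest neighbors lie along the body diagonal with √3·a = 8r; the nearest-neighbor distance equals 2r = 0.4330·a.
d = 0.4330 × 5.59 = 2.42 Å.

2.42 Å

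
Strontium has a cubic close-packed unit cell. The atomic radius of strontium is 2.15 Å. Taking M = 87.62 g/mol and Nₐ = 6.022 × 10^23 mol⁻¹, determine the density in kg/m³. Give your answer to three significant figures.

2590 kg/m³

In an FCC lattice, atoms touch along the face diagonal, so √2·a = 4r, giving a = 6.081 Å = 6.081 × 10^-8 cm.
With Z = 4, ρ = Z·M/(N_A·a³) = 4 × 87.62 / (6.022 × 10²³ × 2.249 × 10^-22) = 2.588 g/cm³ = 2590 kg/m³.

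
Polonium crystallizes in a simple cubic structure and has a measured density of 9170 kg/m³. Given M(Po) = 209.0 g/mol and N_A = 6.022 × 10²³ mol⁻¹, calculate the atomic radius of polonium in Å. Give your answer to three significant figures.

1.68 Å

For a simple cubic cell (Z = 1), a³ = Z·M/(N_A·ρ) = 1 × 209.0 / (6.022 × 10²³ × 9.170) = 3.785 × 10^-23 cm³, so a = 3.357 × 10^-8 cm = 3.357 Å.
Atoms touch along the cell edge, so a = 2r, so r = 0.5000 × a = 1.68 Å.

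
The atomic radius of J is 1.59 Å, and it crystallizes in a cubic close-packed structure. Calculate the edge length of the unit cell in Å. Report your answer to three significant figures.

In an FCC lattice, atoms touch along the face diagonal, so √2·a = 4r.
a = 4r/√2 = 4 × 1.59 / 1.4142 = 4.50 Å.

4.50 Å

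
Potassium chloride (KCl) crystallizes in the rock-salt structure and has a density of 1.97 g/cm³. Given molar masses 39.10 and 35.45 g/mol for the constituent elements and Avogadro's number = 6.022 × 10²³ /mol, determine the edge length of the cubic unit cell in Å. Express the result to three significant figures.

M(KCl) = 74.55 g/mol; Z = 4 formula units per cell.
a³ = Z·M/(N_A·ρ) = 4 × 74.55 / (6.022 × 10²³ × 1.97) = 2.514 × 10^-22 cm³, so a = 6.311 × 10^-8 cm = 6.31 Å.

6.31 Å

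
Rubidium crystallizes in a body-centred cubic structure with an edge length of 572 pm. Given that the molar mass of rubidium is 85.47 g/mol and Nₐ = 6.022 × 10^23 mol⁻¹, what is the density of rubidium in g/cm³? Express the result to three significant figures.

A BCC unit cell contains Z = 2 atoms.
Cell volume: a³ = (572 pm)³ = (5.720 × 10^-8 cm)³ = 1.871 × 10^-22 cm³.
ρ = Z·M/(N_A·a³) = 2 × 85.47 / (6.022 × 10²³ × 1.871 × 10^-22) = 1.517 g/cm³.

1.52 g/cm³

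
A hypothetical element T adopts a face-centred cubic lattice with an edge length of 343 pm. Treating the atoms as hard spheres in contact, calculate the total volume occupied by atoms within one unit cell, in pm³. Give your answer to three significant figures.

In an FCC lattice atoms touch along the face diagonal, so √2·a = 4r, so r = 0.3536a = 121.3 pm.
V_atoms = Z × (4/3)πr³ = 4 × (4/3)π × (121.3)³ = 2.99 × 10^7 pm³.

2.99 × 10^7 pm³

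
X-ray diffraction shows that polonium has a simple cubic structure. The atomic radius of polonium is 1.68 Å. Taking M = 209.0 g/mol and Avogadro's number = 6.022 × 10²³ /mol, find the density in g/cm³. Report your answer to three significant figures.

9.15 g/cm³

In a simple cubic lattice, atoms touch along the cell edge, so a = 2r, giving a = 3.360 Å = 3.360 × 10^-8 cm.
With Z = 1, ρ = Z·M/(N_A·a³) = 1 × 209.0 / (6.022 × 10²³ × 3.793 × 10^-23) = 9.149 g/cm³.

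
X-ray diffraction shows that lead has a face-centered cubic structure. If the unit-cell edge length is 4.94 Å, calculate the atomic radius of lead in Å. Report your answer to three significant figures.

1.75 Å

In an FCC lattice, atoms touch along the face diagonal, so √2·a = 4r.
r = √2·a/4 = 1.4142 × 4.94 / 4 = 1.75 Å.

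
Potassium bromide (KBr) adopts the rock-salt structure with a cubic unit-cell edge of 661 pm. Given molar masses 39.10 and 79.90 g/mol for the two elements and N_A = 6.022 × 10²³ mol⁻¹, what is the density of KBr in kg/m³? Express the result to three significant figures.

2740 kg/m³

The rock-salt structure contains Z = 4 formula units per cell; M(KBr) = 39.10 + 79.90 = 119.0 g/mol.
a³ = (6.610 × 10^-8 cm)³ = 2.888 × 10^-22 cm³.
ρ = 4 × 119.0 / (6.022 × 10²³ × 2.888 × 10^-22) = 2.737 g/cm³ = 2740 kg/m³.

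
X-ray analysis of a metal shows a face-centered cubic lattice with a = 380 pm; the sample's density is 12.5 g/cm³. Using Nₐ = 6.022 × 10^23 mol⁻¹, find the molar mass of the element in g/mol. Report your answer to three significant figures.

103 g/mol

An FCC cell has Z = 4 atoms; a = 3.800 × 10^-8 cm.
M = ρ·N_A·a³/Z = 12.5 × 6.022 × 10²³ × 5.487 × 10^-23 / 4 = 103 g/mol.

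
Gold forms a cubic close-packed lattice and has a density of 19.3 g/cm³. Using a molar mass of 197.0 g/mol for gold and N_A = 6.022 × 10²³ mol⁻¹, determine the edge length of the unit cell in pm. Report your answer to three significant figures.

With Z = 4 atoms per FCC cell, a³ = Z·M/(N_A·ρ) = 4 × 197.0 / (6.022 × 10²³ × 19.30 g/cm³) = 6.780 × 10^-23 cm³.
a = (6.780 × 10^-23)^(1/3) = 4.078 × 10^-8 cm = 408 pm.

408 pm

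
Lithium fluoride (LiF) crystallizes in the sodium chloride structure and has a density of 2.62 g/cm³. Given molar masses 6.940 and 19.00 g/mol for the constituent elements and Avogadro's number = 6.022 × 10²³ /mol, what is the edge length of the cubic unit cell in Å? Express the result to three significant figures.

M(LiF) = 25.94 g/mol; Z = 4 formula units per cell.
a³ = Z·M/(N_A·ρ) = 4 × 25.94 / (6.022 × 10²³ × 2.62) = 6.576 × 10^-23 cm³, so a = 4.036 × 10^-8 cm = 4.04 Å.

4.04 Å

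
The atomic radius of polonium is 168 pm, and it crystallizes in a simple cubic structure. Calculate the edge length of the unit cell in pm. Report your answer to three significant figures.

In a simple cubic lattice, atoms touch along the cell edge, so a = 2r.
a = 2r = 2 × 168 = 336 pm.

336 pm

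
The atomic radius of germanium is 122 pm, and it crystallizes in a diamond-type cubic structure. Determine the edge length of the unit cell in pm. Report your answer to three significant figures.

In a diamond cubic lattice, nearest neighbors lie along the body diagonal with √3·a = 8r.
a = 8r/√3 = 8 × 122 / 1.7321 = 563 pm.

563 pm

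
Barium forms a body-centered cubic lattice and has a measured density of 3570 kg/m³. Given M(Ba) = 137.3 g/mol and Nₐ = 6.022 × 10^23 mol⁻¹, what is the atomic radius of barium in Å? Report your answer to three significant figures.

2.18 Å

For a BCC cell (Z = 2), a³ = Z·M/(N_A·ρ) = 2 × 137.3 / (6.022 × 10²³ × 3.570) = 1.277 × 10^-22 cm³, so a = 5.036 × 10^-8 cm = 5.036 Å.
Atoms touch along the body diagonal, so √3·a = 4r, so r = 0.4330 × a = 2.18 Å.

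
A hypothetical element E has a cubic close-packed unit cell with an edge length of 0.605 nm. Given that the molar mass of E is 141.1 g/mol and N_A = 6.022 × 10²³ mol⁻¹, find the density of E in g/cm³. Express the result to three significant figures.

4.23 g/cm³

An FCC unit cell contains Z = 4 atoms.
Cell volume: a³ = (0.605 nm)³ = (6.050 × 10^-8 cm)³ = 2.214 × 10^-22 cm³.
ρ = Z·M/(N_A·a³) = 4 × 141.1 / (6.022 × 10²³ × 2.214 × 10^-22) = 4.232 g/cm³.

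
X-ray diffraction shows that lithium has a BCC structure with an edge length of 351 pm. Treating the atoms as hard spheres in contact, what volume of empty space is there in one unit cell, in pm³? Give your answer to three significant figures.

In a BCC lattice atoms touch along the body diagonal, so √3·a = 4r, so r = 0.4330a = 152.0 pm.
V_cell = a³ = 4.324 × 10^7 pm³; V_atoms = 2 × (4/3)πr³ = 2.941 × 10^7 pm³.
Empty space = 4.324 × 10^7 − 2.941 × 10^7 = 1.38 × 10^7 pm³.

1.38 × 10^7 pm³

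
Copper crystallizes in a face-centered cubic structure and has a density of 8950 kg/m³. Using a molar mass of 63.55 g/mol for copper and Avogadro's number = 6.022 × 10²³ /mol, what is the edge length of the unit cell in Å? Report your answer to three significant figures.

3.61 Å

With Z = 4 atoms per FCC cell, a³ = Z·M/(N_A·ρ) = 4 × 63.55 / (6.022 × 10²³ × 8.950 g/cm³) = 4.716 × 10^-23 cm³.
a = (4.716 × 10^-23)^(1/3) = 3.613 × 10^-8 cm = 3.61 Å.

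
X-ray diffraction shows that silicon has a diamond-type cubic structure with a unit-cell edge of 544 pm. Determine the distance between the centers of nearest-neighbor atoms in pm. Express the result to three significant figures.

In a diamond cubic structure, nearest neighbors lie along the body diagonal with √3·a = 8r; the nearest-neighbor distance equals 2r = 0.4330·a.
d = 0.4330 × 544 = 236 pm.

236 pm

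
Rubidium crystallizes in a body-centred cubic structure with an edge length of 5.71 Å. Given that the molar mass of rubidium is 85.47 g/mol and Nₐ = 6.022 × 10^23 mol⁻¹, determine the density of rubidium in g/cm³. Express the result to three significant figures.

1.52 g/cm³

A BCC unit cell contains Z = 2 atoms.
Cell volume: a³ = (5.71 Å)³ = (5.710 × 10^-8 cm)³ = 1.862 × 10^-22 cm³.
ρ = Z·M/(N_A·a³) = 2 × 85.47 / (6.022 × 10²³ × 1.862 × 10^-22) = 1.525 g/cm³.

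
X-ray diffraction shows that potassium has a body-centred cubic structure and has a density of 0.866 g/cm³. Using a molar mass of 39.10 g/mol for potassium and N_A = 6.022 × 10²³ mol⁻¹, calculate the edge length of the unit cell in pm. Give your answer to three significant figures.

With Z = 2 atoms per BCC cell, a³ = Z·M/(N_A·ρ) = 2 × 39.10 / (6.022 × 10²³ × 0.8660 g/cm³) = 1.500 × 10^-22 cm³.
a = (1.500 × 10^-22)^(1/3) = 5.313 × 10^-8 cm = 531 pm.

531 pm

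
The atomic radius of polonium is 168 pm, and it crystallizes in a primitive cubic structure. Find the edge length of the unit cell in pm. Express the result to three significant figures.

In a simple cubic lattice, atoms touch along the cell edge, so a = 2r.
a = 2r = 2 × 168 = 336 pm.

336 pm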